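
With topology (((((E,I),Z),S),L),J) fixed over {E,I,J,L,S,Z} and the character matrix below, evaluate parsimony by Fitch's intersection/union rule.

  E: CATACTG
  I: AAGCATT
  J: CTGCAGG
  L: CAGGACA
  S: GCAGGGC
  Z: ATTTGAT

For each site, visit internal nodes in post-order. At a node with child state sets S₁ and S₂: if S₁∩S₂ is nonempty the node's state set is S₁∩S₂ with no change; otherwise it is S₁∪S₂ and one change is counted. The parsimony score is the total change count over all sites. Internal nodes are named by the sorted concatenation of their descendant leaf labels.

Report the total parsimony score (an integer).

23

[col 0] EI: children E:{C}, I:{A} ∪→ {A,C}; cost 1
[col 0] EIZ: children EI:{A,C}, Z:{A} ∩→ {A}; cost 0
[col 0] EISZ: children EIZ:{A}, S:{G} ∪→ {A,G}; cost 1
[col 0] EILSZ: children EISZ:{A,G}, L:{C} ∪→ {A,C,G}; cost 1
[col 0] EIJLSZ: children EILSZ:{A,C,G}, J:{C} ∩→ {C}; cost 0
[col 1] EI: children E:{A}, I:{A} ∩→ {A}; cost 0
[col 1] EIZ: children EI:{A}, Z:{T} ∪→ {A,T}; cost 1
[col 1] EISZ: children EIZ:{A,T}, S:{C} ∪→ {A,C,T}; cost 1
[col 1] EILSZ: children EISZ:{A,C,T}, L:{A} ∩→ {A}; cost 0
[col 1] EIJLSZ: children EILSZ:{A}, J:{T} ∪→ {A,T}; cost 1
[col 2] EI: children E:{T}, I:{G} ∪→ {G,T}; cost 1
[col 2] EIZ: children EI:{G,T}, Z:{T} ∩→ {T}; cost 0
[col 2] EISZ: children EIZ:{T}, S:{A} ∪→ {A,T}; cost 1
[col 2] EILSZ: children EISZ:{A,T}, L:{G} ∪→ {A,G,T}; cost 1
[col 2] EIJLSZ: children EILSZ:{A,G,T}, J:{G} ∩→ {G}; cost 0
[col 3] EI: children E:{A}, I:{C} ∪→ {A,C}; cost 1
[col 3] EIZ: children EI:{A,C}, Z:{T} ∪→ {A,C,T}; cost 1
[col 3] EISZ: children EIZ:{A,C,T}, S:{G} ∪→ {A,C,G,T}; cost 1
[col 3] EILSZ: children EISZ:{A,C,G,T}, L:{G} ∩→ {G}; cost 0
[col 3] EIJLSZ: children EILSZ:{G}, J:{C} ∪→ {C,G}; cost 1
[col 4] EI: children E:{C}, I:{A} ∪→ {A,C}; cost 1
[col 4] EIZ: children EI:{A,C}, Z:{G} ∪→ {A,C,G}; cost 1
[col 4] EISZ: children EIZ:{A,C,G}, S:{G} ∩→ {G}; cost 0
[col 4] EILSZ: children EISZ:{G}, L:{A} ∪→ {A,G}; cost 1
[col 4] EIJLSZ: children EILSZ:{A,G}, J:{A} ∩→ {A}; cost 0
[col 5] EI: children E:{T}, I:{T} ∩→ {T}; cost 0
[col 5] EIZ: children EI:{T}, Z:{A} ∪→ {A,T}; cost 1
[col 5] EISZ: children EIZ:{A,T}, S:{G} ∪→ {A,G,T}; cost 1
[col 5] EILSZ: children EISZ:{A,G,T}, L:{C} ∪→ {A,C,G,T}; cost 1
[col 5] EIJLSZ: children EILSZ:{A,C,G,T}, J:{G} ∩→ {G}; cost 0
[col 6] EI: children E:{G}, I:{T} ∪→ {G,T}; cost 1
[col 6] EIZ: children EI:{G,T}, Z:{T} ∩→ {T}; cost 0
[col 6] EISZ: children EIZ:{T}, S:{C} ∪→ {C,T}; cost 1
[col 6] EILSZ: children EISZ:{C,T}, L:{A} ∪→ {A,C,T}; cost 1
[col 6] EIJLSZ: children EILSZ:{A,C,T}, J:{G} ∪→ {A,C,G,T}; cost 1
per-site changes: [3, 3, 3, 4, 3, 3, 4]; total = 23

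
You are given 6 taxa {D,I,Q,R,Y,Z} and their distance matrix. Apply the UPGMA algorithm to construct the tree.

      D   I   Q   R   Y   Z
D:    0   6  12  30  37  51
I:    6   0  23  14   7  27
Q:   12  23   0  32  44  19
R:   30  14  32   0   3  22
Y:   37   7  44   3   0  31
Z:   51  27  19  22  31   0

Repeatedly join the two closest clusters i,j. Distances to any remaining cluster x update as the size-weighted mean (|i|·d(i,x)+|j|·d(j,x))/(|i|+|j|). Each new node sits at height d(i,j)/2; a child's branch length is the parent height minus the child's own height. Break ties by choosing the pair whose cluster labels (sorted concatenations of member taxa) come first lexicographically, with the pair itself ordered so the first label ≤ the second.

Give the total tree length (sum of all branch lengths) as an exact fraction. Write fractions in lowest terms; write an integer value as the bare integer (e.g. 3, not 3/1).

111/2

1. join R+Y (d=3) ⇒ RY; edges |R|=3/2, |Y|=3/2
  updated: d(D,RY)=67/2, d(I,RY)=21/2, d(Q,RY)=38, d(RY,Z)=53/2
2. join D+I (d=6) ⇒ DI; edges |D|=3, |I|=3
  updated: d(DI,Q)=35/2, d(DI,RY)=22, d(DI,Z)=39
3. join DI+Q (d=35/2) ⇒ DIQ; edges |DI|=23/4, |Q|=35/4
  updated: d(DIQ,RY)=82/3, d(DIQ,Z)=97/3
4. join RY+Z (d=53/2) ⇒ RYZ; edges |RY|=47/4, |Z|=53/4
  updated: d(DIQ,RYZ)=29
5. join DIQ+RYZ (d=29) ⇒ DIQRYZ; edges |DIQ|=23/4, |RYZ|=5/4
final tree: (((D:3,I:3):23/4,Q:35/4):23/4,((R:3/2,Y:3/2):47/4,Z:53/4):5/4)
total length: 111/2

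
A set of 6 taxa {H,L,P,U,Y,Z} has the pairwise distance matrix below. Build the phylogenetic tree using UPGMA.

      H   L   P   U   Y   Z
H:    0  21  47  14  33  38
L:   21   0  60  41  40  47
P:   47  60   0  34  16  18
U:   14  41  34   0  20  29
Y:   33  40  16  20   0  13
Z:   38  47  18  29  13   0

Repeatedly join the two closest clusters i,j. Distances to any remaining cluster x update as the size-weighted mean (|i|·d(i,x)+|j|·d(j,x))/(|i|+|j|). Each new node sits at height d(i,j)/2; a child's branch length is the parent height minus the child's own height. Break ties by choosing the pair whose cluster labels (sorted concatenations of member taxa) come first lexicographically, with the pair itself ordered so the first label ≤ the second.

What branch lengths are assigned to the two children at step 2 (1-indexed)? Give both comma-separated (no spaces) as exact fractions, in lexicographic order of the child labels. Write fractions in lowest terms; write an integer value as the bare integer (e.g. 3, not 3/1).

step 1: merge (Y,Z) at d=13; branch lengths Y→13/2, Z→13/2; new cluster YZ
  updated: d(H,YZ)=71/2, d(L,YZ)=87/2, d(P,YZ)=17, d(U,YZ)=49/2
step 2: merge (H,U) at d=14; branch lengths H→7, U→7; new cluster HU
  updated: d(HU,L)=31, d(HU,P)=81/2, d(HU,YZ)=30
step 3: merge (P,YZ) at d=17; branch lengths P→17/2, YZ→2; new cluster PYZ
  updated: d(HU,PYZ)=67/2, d(L,PYZ)=49
step 4: merge (HU,L) at d=31; branch lengths HU→17/2, L→31/2; new cluster HLU
  updated: d(HLU,PYZ)=116/3
step 5: merge (HLU,PYZ) at d=116/3; branch lengths HLU→23/6, PYZ→65/6; new cluster HLPUYZ
final tree: (((H:7,U:7):17/2,L:31/2):23/6,(P:17/2,(Y:13/2,Z:13/2):2):65/6)
total length: 457/6

7,7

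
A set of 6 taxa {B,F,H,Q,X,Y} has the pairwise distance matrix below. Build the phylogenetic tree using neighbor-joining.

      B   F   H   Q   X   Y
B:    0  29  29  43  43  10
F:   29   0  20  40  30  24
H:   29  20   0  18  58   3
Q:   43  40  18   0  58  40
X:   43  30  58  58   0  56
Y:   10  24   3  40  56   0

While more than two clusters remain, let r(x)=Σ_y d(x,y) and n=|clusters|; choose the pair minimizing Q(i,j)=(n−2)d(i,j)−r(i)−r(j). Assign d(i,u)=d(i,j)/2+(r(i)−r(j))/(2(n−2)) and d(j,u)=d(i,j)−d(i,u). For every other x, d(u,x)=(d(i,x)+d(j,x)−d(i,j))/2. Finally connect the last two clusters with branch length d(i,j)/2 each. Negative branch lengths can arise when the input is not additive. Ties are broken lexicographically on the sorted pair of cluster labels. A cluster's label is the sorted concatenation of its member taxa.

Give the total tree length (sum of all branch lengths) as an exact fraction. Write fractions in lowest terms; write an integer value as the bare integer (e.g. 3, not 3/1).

675/8

iteration 1: select F,X (d=30, Q=-268); attach at lengths (9/4, 111/4); label the merged cluster FX
  updated: d(B,FX)=21, d(FX,H)=24, d(FX,Q)=34, d(FX,Y)=25
iteration 2: select H,Q (d=18, Q=-155); attach at lengths (-7/6, 115/6); label the merged cluster HQ
  updated: d(B,HQ)=27, d(FX,HQ)=20, d(HQ,Y)=25/2
iteration 3: select B,Y (d=10, Q=-171/2); attach at lengths (61/8, 19/8); label the merged cluster BY
  updated: d(BY,FX)=18, d(BY,HQ)=59/4
iteration 4: select BY,FX (d=18, Q=-211/4); attach at lengths (51/8, 93/8); label the merged cluster BFXY
  updated: d(BFXY,HQ)=67/8
iteration 5: select BFXY,HQ (d=67/8); attach at lengths (67/16, 67/16); label the merged cluster BFHQXY
final tree: (((B:61/8,Y:19/8):51/8,(F:9/4,X:111/4):93/8):67/16,(H:-7/6,Q:115/6):67/16)
total length: 675/8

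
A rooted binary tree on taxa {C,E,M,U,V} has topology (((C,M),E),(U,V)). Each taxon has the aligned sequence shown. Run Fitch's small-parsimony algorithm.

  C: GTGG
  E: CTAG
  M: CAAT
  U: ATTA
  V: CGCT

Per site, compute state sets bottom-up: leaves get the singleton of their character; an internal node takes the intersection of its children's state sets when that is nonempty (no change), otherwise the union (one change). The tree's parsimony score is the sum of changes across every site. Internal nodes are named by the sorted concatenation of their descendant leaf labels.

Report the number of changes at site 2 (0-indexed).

3

CM@0: {G} ∪ {C} = {C,G} (union, +1)
CEM@0: {C,G} ∩ {C} = {C} (intersection, +0)
UV@0: {A} ∪ {C} = {A,C} (union, +1)
CEMUV@0: {C} ∩ {A,C} = {C} (intersection, +0)
CM@1: {T} ∪ {A} = {A,T} (union, +1)
CEM@1: {A,T} ∩ {T} = {T} (intersection, +0)
UV@1: {T} ∪ {G} = {G,T} (union, +1)
CEMUV@1: {T} ∩ {G,T} = {T} (intersection, +0)
CM@2: {G} ∪ {A} = {A,G} (union, +1)
CEM@2: {A,G} ∩ {A} = {A} (intersection, +0)
UV@2: {T} ∪ {C} = {C,T} (union, +1)
CEMUV@2: {A} ∪ {C,T} = {A,C,T} (union, +1)
CM@3: {G} ∪ {T} = {G,T} (union, +1)
CEM@3: {G,T} ∩ {G} = {G} (intersection, +0)
UV@3: {A} ∪ {T} = {A,T} (union, +1)
CEMUV@3: {G} ∪ {A,T} = {A,G,T} (union, +1)
per-site changes: [2, 2, 3, 3]; total = 10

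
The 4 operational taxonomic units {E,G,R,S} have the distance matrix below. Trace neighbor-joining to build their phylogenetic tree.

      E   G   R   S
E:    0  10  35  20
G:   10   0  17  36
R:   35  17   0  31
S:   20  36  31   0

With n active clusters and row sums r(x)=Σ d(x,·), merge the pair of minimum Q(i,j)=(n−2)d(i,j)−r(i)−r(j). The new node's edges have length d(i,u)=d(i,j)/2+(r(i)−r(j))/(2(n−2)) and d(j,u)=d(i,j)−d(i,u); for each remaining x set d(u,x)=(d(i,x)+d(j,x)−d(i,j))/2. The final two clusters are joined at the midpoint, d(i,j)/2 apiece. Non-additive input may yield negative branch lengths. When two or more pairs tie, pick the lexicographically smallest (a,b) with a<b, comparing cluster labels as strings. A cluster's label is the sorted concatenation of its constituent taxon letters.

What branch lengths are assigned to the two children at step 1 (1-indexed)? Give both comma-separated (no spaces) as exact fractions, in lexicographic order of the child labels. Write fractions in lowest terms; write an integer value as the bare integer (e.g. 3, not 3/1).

1. join E+S (d=20, Q=-112) ⇒ ES; edges |E|=9/2, |S|=31/2
  updated: d(ES,G)=13, d(ES,R)=23
2. join ES+G (d=13, Q=-53) ⇒ EGS; edges |ES|=19/2, |G|=7/2
  updated: d(EGS,R)=27/2
3. join EGS+R (d=27/2) ⇒ EGRS; edges |EGS|=27/4, |R|=27/4
final tree: (((E:9/2,S:31/2):19/2,G:7/2):27/4,R:27/4)
total length: 93/2

9/2,31/2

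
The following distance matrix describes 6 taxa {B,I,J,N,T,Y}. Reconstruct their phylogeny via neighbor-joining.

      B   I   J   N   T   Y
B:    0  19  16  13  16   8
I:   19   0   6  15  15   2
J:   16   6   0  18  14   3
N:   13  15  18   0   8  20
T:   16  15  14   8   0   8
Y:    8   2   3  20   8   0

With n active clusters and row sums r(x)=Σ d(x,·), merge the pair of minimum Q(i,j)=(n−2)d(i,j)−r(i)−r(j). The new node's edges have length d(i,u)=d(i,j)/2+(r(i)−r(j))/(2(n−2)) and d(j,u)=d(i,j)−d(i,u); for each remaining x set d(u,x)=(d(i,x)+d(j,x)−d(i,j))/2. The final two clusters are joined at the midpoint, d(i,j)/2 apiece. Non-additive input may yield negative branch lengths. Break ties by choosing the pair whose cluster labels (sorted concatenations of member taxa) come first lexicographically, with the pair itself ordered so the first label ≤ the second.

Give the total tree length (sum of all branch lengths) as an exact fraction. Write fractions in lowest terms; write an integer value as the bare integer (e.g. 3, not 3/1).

117/4

step 1: merge (N,T) at d=8, Q=-103; branch lengths N→45/8, T→19/8; new cluster NT
  updated: d(B,NT)=21/2, d(I,NT)=11, d(J,NT)=12, d(NT,Y)=10
step 2: merge (B,NT) at d=21/2, Q=-131/2; branch lengths B→83/12, NT→43/12; new cluster BNT
  updated: d(BNT,I)=39/4, d(BNT,J)=35/4, d(BNT,Y)=15/4
step 3: merge (BNT,Y) at d=15/4, Q=-47/2; branch lengths BNT→21/4, Y→-3/2; new cluster BNTY
  updated: d(BNTY,I)=4, d(BNTY,J)=4
step 4: merge (BNTY,I) at d=4, Q=-14; branch lengths BNTY→1, I→3; new cluster BINTY
  updated: d(BINTY,J)=3
step 5: merge (BINTY,J) at d=3; branch lengths BINTY→3/2, J→3/2; new cluster BIJNTY
final tree: ((((B:83/12,(N:45/8,T:19/8):43/12):21/4,Y:-3/2):1,I:3):3/2,J:3/2)
total length: 117/4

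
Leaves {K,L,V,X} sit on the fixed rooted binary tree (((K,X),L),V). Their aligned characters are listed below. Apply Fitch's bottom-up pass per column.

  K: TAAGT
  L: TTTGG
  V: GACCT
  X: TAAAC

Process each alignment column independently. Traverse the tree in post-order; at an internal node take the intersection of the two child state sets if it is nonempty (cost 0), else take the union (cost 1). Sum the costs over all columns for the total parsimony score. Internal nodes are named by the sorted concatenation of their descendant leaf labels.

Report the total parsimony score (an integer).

8

KX@0: {T} ∩ {T} = {T} (intersection, +0)
KLX@0: {T} ∩ {T} = {T} (intersection, +0)
KLVX@0: {T} ∪ {G} = {G,T} (union, +1)
KX@1: {A} ∩ {A} = {A} (intersection, +0)
KLX@1: {A} ∪ {T} = {A,T} (union, +1)
KLVX@1: {A,T} ∩ {A} = {A} (intersection, +0)
KX@2: {A} ∩ {A} = {A} (intersection, +0)
KLX@2: {A} ∪ {T} = {A,T} (union, +1)
KLVX@2: {A,T} ∪ {C} = {A,C,T} (union, +1)
KX@3: {G} ∪ {A} = {A,G} (union, +1)
KLX@3: {A,G} ∩ {G} = {G} (intersection, +0)
KLVX@3: {G} ∪ {C} = {C,G} (union, +1)
KX@4: {T} ∪ {C} = {C,T} (union, +1)
KLX@4: {C,T} ∪ {G} = {C,G,T} (union, +1)
KLVX@4: {C,G,T} ∩ {T} = {T} (intersection, +0)
per-site changes: [1, 1, 2, 2, 2]; total = 8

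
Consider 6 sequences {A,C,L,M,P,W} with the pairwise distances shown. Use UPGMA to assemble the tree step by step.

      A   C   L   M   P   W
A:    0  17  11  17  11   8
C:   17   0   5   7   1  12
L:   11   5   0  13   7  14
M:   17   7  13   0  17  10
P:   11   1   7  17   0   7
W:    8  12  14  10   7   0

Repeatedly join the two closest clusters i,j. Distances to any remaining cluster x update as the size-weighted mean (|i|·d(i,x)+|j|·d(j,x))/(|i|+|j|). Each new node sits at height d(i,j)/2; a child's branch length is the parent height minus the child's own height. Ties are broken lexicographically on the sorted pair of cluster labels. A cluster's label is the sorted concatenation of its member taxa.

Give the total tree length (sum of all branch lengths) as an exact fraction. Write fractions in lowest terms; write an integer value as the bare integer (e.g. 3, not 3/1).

263/10

iteration 1: select C,P (d=1); attach at lengths (1/2, 1/2); label the merged cluster CP
  updated: d(A,CP)=14, d(CP,L)=6, d(CP,M)=12, d(CP,W)=19/2
iteration 2: select CP,L (d=6); attach at lengths (5/2, 3); label the merged cluster CLP
  updated: d(A,CLP)=13, d(CLP,M)=37/3, d(CLP,W)=11
iteration 3: select A,W (d=8); attach at lengths (4, 4); label the merged cluster AW
  updated: d(AW,CLP)=12, d(AW,M)=27/2
iteration 4: select AW,CLP (d=12); attach at lengths (2, 3); label the merged cluster ACLPW
  updated: d(ACLPW,M)=64/5
iteration 5: select ACLPW,M (d=64/5); attach at lengths (2/5, 32/5); label the merged cluster ACLMPW
final tree: (((A:4,W:4):2,((C:1/2,P:1/2):5/2,L:3):3):2/5,M:32/5)
total length: 263/10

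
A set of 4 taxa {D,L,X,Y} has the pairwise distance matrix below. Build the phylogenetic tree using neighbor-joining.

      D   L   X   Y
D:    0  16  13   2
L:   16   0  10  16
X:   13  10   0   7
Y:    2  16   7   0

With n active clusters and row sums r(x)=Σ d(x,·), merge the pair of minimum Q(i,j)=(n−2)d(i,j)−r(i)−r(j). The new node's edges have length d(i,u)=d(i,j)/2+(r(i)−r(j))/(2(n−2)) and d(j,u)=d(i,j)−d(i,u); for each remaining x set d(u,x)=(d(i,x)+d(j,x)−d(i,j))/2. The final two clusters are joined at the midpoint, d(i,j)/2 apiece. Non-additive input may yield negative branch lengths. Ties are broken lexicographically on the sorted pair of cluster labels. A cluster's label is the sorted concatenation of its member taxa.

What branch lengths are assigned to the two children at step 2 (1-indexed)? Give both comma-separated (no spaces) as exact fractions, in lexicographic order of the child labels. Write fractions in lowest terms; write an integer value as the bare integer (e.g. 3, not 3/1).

7,8

1. join D+Y (d=2, Q=-52) ⇒ DY; edges |D|=5/2, |Y|=-1/2
  updated: d(DY,L)=15, d(DY,X)=9
2. join DY+L (d=15, Q=-34) ⇒ DLY; edges |DY|=7, |L|=8
  updated: d(DLY,X)=2
3. join DLY+X (d=2) ⇒ DLXY; edges |DLY|=1, |X|=1
final tree: (((D:5/2,Y:-1/2):7,L:8):1,X:1)
total length: 19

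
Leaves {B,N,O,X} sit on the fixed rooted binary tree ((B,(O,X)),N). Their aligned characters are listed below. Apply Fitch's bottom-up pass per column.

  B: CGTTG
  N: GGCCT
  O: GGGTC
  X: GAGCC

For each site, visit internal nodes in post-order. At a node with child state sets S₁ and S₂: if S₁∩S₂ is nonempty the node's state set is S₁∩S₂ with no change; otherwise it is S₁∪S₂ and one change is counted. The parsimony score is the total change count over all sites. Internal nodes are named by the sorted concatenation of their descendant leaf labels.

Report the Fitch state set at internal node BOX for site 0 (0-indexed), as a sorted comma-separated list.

[col 0] OX: children O:{G}, X:{G} ∩→ {G}; cost 0
[col 0] BOX: children B:{C}, OX:{G} ∪→ {C,G}; cost 1
[col 0] BNOX: children BOX:{C,G}, N:{G} ∩→ {G}; cost 0
[col 1] OX: children O:{G}, X:{A} ∪→ {A,G}; cost 1
[col 1] BOX: children B:{G}, OX:{A,G} ∩→ {G}; cost 0
[col 1] BNOX: children BOX:{G}, N:{G} ∩→ {G}; cost 0
[col 2] OX: children O:{G}, X:{G} ∩→ {G}; cost 0
[col 2] BOX: children B:{T}, OX:{G} ∪→ {G,T}; cost 1
[col 2] BNOX: children BOX:{G,T}, N:{C} ∪→ {C,G,T}; cost 1
[col 3] OX: children O:{T}, X:{C} ∪→ {C,T}; cost 1
[col 3] BOX: children B:{T}, OX:{C,T} ∩→ {T}; cost 0
[col 3] BNOX: children BOX:{T}, N:{C} ∪→ {C,T}; cost 1
[col 4] OX: children O:{C}, X:{C} ∩→ {C}; cost 0
[col 4] BOX: children B:{G}, OX:{C} ∪→ {C,G}; cost 1
[col 4] BNOX: children BOX:{C,G}, N:{T} ∪→ {C,G,T}; cost 1
per-site changes: [1, 1, 2, 2, 2]; total = 8

C,G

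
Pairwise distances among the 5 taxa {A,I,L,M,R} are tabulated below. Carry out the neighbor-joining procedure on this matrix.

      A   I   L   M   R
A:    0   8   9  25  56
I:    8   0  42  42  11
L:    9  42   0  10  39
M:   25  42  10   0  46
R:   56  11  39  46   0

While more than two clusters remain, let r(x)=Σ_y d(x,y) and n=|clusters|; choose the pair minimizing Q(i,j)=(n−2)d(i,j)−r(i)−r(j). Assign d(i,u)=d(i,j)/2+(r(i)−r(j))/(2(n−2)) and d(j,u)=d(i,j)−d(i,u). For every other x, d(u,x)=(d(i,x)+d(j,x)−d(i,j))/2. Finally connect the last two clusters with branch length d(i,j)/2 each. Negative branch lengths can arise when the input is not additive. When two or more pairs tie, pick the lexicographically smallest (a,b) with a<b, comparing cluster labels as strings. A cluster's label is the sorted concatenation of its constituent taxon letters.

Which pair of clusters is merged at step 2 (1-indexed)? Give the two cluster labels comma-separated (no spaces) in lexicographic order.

step 1: merge (I,R) at d=11, Q=-222; branch lengths I→-8/3, R→41/3; new cluster IR
  updated: d(A,IR)=53/2, d(IR,L)=35, d(IR,M)=77/2
step 2: merge (A,IR) at d=53/2, Q=-215/2; branch lengths A→27/8, IR→185/8; new cluster AIR
  updated: d(AIR,L)=35/4, d(AIR,M)=37/2
step 3: merge (AIR,L) at d=35/4, Q=-149/4; branch lengths AIR→69/8, L→1/8; new cluster AILR
  updated: d(AILR,M)=79/8
step 4: merge (AILR,M) at d=79/8; branch lengths AILR→79/16, M→79/16; new cluster AILMR
final tree: (((A:27/8,(I:-8/3,R:41/3):185/8):69/8,L:1/8):79/16,M:79/16)
total length: 449/8

A,IR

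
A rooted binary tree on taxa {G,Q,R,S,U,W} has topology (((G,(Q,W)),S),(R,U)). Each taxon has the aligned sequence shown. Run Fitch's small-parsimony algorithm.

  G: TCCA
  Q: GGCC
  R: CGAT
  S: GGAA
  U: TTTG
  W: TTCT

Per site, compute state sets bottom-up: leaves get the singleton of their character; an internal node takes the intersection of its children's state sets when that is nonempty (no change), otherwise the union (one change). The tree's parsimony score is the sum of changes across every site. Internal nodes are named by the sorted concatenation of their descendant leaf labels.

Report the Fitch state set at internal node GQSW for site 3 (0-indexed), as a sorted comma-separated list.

A

site 0, node QW: Q={G} ∪ W={T} → {G,T} (+1)
site 0, node GQW: G={T} ∩ QW={G,T} → {T} (+0)
site 0, node GQSW: GQW={T} ∪ S={G} → {G,T} (+1)
site 0, node RU: R={C} ∪ U={T} → {C,T} (+1)
site 0, node GQRSUW: GQSW={G,T} ∩ RU={C,T} → {T} (+0)
site 1, node QW: Q={G} ∪ W={T} → {G,T} (+1)
site 1, node GQW: G={C} ∪ QW={G,T} → {C,G,T} (+1)
site 1, node GQSW: GQW={C,G,T} ∩ S={G} → {G} (+0)
site 1, node RU: R={G} ∪ U={T} → {G,T} (+1)
site 1, node GQRSUW: GQSW={G} ∩ RU={G,T} → {G} (+0)
site 2, node QW: Q={C} ∩ W={C} → {C} (+0)
site 2, node GQW: G={C} ∩ QW={C} → {C} (+0)
site 2, node GQSW: GQW={C} ∪ S={A} → {A,C} (+1)
site 2, node RU: R={A} ∪ U={T} → {A,T} (+1)
site 2, node GQRSUW: GQSW={A,C} ∩ RU={A,T} → {A} (+0)
site 3, node QW: Q={C} ∪ W={T} → {C,T} (+1)
site 3, node GQW: G={A} ∪ QW={C,T} → {A,C,T} (+1)
site 3, node GQSW: GQW={A,C,T} ∩ S={A} → {A} (+0)
site 3, node RU: R={T} ∪ U={G} → {G,T} (+1)
site 3, node GQRSUW: GQSW={A} ∪ RU={G,T} → {A,G,T} (+1)
per-site changes: [3, 3, 2, 4]; total = 12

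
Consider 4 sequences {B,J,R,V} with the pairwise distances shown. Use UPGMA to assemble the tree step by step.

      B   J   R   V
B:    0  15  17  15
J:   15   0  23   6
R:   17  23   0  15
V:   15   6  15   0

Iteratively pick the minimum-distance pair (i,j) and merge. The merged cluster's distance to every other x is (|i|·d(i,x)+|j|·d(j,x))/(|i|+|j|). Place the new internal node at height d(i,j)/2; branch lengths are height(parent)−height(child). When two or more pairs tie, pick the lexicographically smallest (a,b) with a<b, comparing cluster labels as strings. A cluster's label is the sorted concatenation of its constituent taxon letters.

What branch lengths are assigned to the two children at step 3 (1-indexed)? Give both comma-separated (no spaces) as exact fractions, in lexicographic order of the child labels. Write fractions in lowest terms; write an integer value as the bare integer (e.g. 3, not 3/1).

1. join J+V (d=6) ⇒ JV; edges |J|=3, |V|=3
  updated: d(B,JV)=15, d(JV,R)=19
2. join B+JV (d=15) ⇒ BJV; edges |B|=15/2, |JV|=9/2
  updated: d(BJV,R)=55/3
3. join BJV+R (d=55/3) ⇒ BJRV; edges |BJV|=5/3, |R|=55/6
final tree: ((B:15/2,(J:3,V:3):9/2):5/3,R:55/6)
total length: 173/6

5/3,55/6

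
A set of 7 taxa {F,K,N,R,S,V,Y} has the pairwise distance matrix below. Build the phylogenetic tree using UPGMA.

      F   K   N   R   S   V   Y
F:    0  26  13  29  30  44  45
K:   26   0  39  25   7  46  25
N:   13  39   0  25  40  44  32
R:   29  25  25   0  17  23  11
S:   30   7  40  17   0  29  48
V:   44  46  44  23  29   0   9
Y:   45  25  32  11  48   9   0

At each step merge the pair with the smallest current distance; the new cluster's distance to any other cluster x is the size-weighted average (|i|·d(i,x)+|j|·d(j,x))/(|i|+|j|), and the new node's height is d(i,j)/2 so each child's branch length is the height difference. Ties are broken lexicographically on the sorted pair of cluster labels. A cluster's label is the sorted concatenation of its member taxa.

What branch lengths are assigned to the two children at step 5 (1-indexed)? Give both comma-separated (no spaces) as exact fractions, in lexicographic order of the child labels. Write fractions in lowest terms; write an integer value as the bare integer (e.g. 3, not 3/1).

37/3,22/3

iteration 1: select K,S (d=7); attach at lengths (7/2, 7/2); label the merged cluster KS
  updated: d(F,KS)=28, d(KS,N)=79/2, d(KS,R)=21, d(KS,V)=75/2, d(KS,Y)=73/2
iteration 2: select V,Y (d=9); attach at lengths (9/2, 9/2); label the merged cluster VY
  updated: d(F,VY)=89/2, d(KS,VY)=37, d(N,VY)=38, d(R,VY)=17
iteration 3: select F,N (d=13); attach at lengths (13/2, 13/2); label the merged cluster FN
  updated: d(FN,KS)=135/4, d(FN,R)=27, d(FN,VY)=165/4
iteration 4: select R,VY (d=17); attach at lengths (17/2, 4); label the merged cluster RVY
  updated: d(FN,RVY)=73/2, d(KS,RVY)=95/3
iteration 5: select KS,RVY (d=95/3); attach at lengths (37/3, 22/3); label the merged cluster KRSVY
  updated: d(FN,KRSVY)=177/5
iteration 6: select FN,KRSVY (d=177/5); attach at lengths (56/5, 28/15); label the merged cluster FKNRSVY
final tree: ((F:13/2,N:13/2):56/5,((K:7/2,S:7/2):37/3,(R:17/2,(V:9/2,Y:9/2):4):22/3):28/15)
total length: 2227/30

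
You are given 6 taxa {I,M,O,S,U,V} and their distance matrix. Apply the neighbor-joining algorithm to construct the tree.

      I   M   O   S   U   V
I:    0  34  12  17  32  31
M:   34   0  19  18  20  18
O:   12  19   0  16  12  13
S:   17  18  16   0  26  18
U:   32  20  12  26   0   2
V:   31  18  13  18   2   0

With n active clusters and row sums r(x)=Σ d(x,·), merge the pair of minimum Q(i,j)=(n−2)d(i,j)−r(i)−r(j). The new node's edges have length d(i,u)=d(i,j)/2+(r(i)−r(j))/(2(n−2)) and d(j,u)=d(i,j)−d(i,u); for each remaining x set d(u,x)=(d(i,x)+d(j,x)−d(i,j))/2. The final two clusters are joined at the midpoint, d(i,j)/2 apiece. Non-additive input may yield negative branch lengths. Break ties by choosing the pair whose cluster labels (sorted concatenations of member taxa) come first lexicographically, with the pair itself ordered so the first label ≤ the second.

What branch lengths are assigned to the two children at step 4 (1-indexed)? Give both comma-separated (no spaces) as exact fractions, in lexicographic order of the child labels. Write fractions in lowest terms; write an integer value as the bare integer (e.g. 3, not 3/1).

1. join U+V (d=2, Q=-166) ⇒ UV; edges |U|=9/4, |V|=-1/4
  updated: d(I,UV)=61/2, d(M,UV)=18, d(O,UV)=23/2, d(S,UV)=21
2. join I+O (d=12, Q=-116) ⇒ IO; edges |I|=71/6, |O|=1/6
  updated: d(IO,M)=41/2, d(IO,S)=21/2, d(IO,UV)=15
3. join IO+S (d=21/2, Q=-149/2) ⇒ IOS; edges |IO|=35/8, |S|=49/8
  updated: d(IOS,M)=14, d(IOS,UV)=51/4
4. join IOS+M (d=14, Q=-179/4) ⇒ IMOS; edges |IOS|=35/8, |M|=77/8
  updated: d(IMOS,UV)=67/8
5. join IMOS+UV (d=67/8) ⇒ IMOSUV; edges |IMOS|=67/16, |UV|=67/16
final tree: ((((I:71/6,O:1/6):35/8,S:49/8):35/8,M:77/8):67/16,(U:9/4,V:-1/4):67/16)
total length: 375/8

35/8,77/8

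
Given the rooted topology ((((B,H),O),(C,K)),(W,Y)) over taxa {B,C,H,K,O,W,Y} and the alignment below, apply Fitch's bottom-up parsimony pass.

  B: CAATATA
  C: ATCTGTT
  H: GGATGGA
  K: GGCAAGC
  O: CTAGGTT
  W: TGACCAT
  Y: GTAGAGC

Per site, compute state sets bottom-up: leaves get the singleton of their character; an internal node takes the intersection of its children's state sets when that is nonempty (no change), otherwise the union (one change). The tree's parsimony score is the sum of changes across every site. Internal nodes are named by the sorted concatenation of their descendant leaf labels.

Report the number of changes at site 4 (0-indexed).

[col 0] BH: children B:{C}, H:{G} ∪→ {C,G}; cost 1
[col 0] BHO: children BH:{C,G}, O:{C} ∩→ {C}; cost 0
[col 0] CK: children C:{A}, K:{G} ∪→ {A,G}; cost 1
[col 0] BCHKO: children BHO:{C}, CK:{A,G} ∪→ {A,C,G}; cost 1
[col 0] WY: children W:{T}, Y:{G} ∪→ {G,T}; cost 1
[col 0] BCHKOWY: children BCHKO:{A,C,G}, WY:{G,T} ∩→ {G}; cost 0
[col 1] BH: children B:{A}, H:{G} ∪→ {A,G}; cost 1
[col 1] BHO: children BH:{A,G}, O:{T} ∪→ {A,G,T}; cost 1
[col 1] CK: children C:{T}, K:{G} ∪→ {G,T}; cost 1
[col 1] BCHKO: children BHO:{A,G,T}, CK:{G,T} ∩→ {G,T}; cost 0
[col 1] WY: children W:{G}, Y:{T} ∪→ {G,T}; cost 1
[col 1] BCHKOWY: children BCHKO:{G,T}, WY:{G,T} ∩→ {G,T}; cost 0
[col 2] BH: children B:{A}, H:{A} ∩→ {A}; cost 0
[col 2] BHO: children BH:{A}, O:{A} ∩→ {A}; cost 0
[col 2] CK: children C:{C}, K:{C} ∩→ {C}; cost 0
[col 2] BCHKO: children BHO:{A}, CK:{C} ∪→ {A,C}; cost 1
[col 2] WY: children W:{A}, Y:{A} ∩→ {A}; cost 0
[col 2] BCHKOWY: children BCHKO:{A,C}, WY:{A} ∩→ {A}; cost 0
[col 3] BH: children B:{T}, H:{T} ∩→ {T}; cost 0
[col 3] BHO: children BH:{T}, O:{G} ∪→ {G,T}; cost 1
[col 3] CK: children C:{T}, K:{A} ∪→ {A,T}; cost 1
[col 3] BCHKO: children BHO:{G,T}, CK:{A,T} ∩→ {T}; cost 0
[col 3] WY: children W:{C}, Y:{G} ∪→ {C,G}; cost 1
[col 3] BCHKOWY: children BCHKO:{T}, WY:{C,G} ∪→ {C,G,T}; cost 1
[col 4] BH: children B:{A}, H:{G} ∪→ {A,G}; cost 1
[col 4] BHO: children BH:{A,G}, O:{G} ∩→ {G}; cost 0
[col 4] CK: children C:{G}, K:{A} ∪→ {A,G}; cost 1
[col 4] BCHKO: children BHO:{G}, CK:{A,G} ∩→ {G}; cost 0
[col 4] WY: children W:{C}, Y:{A} ∪→ {A,C}; cost 1
[col 4] BCHKOWY: children BCHKO:{G}, WY:{A,C} ∪→ {A,C,G}; cost 1
[col 5] BH: children B:{T}, H:{G} ∪→ {G,T}; cost 1
[col 5] BHO: children BH:{G,T}, O:{T} ∩→ {T}; cost 0
[col 5] CK: children C:{T}, K:{G} ∪→ {G,T}; cost 1
[col 5] BCHKO: children BHO:{T}, CK:{G,T} ∩→ {T}; cost 0
[col 5] WY: children W:{A}, Y:{G} ∪→ {A,G}; cost 1
[col 5] BCHKOWY: children BCHKO:{T}, WY:{A,G} ∪→ {A,G,T}; cost 1
[col 6] BH: children B:{A}, H:{A} ∩→ {A}; cost 0
[col 6] BHO: children BH:{A}, O:{T} ∪→ {A,T}; cost 1
[col 6] CK: children C:{T}, K:{C} ∪→ {C,T}; cost 1
[col 6] BCHKO: children BHO:{A,T}, CK:{C,T} ∩→ {T}; cost 0
[col 6] WY: children W:{T}, Y:{C} ∪→ {C,T}; cost 1
[col 6] BCHKOWY: children BCHKO:{T}, WY:{C,T} ∩→ {T}; cost 0
per-site changes: [4, 4, 1, 4, 4, 4, 3]; total = 24

4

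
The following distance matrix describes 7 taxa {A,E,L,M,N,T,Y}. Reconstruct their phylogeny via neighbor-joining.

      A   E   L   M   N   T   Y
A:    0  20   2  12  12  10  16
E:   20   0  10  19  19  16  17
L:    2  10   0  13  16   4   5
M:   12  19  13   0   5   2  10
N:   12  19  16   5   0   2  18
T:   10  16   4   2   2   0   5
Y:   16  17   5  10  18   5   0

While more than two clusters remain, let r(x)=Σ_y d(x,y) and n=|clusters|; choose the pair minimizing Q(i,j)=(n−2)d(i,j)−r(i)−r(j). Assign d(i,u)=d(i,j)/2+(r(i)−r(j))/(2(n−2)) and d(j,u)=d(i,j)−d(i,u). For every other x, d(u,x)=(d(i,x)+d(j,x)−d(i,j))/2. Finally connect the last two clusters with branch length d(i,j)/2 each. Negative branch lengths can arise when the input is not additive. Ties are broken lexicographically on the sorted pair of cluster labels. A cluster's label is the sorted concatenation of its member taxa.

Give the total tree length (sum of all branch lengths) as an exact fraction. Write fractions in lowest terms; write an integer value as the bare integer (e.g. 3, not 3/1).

977/32

iteration 1: select A,L (d=2, Q=-112); attach at lengths (16/5, -6/5); label the merged cluster AL
  updated: d(AL,E)=14, d(AL,M)=23/2, d(AL,N)=13, d(AL,T)=6, d(AL,Y)=19/2
iteration 2: select M,N (d=5, Q=-169/2); attach at lengths (21/16, 59/16); label the merged cluster MN
  updated: d(AL,MN)=39/4, d(E,MN)=33/2, d(MN,T)=-1/2, d(MN,Y)=23/2
iteration 3: select MN,T (d=-1/2, Q=-261/4); attach at lengths (37/24, -49/24); label the merged cluster MNT
  updated: d(AL,MNT)=65/8, d(E,MNT)=33/2, d(MNT,Y)=17/2
iteration 4: select AL,E (d=14, Q=-409/8); attach at lengths (97/32, 351/32); label the merged cluster AEL
  updated: d(AEL,MNT)=85/16, d(AEL,Y)=25/4
iteration 5: select AEL,MNT (d=85/16, Q=-321/16); attach at lengths (49/32, 121/32); label the merged cluster AELMNT
  updated: d(AELMNT,Y)=151/32
iteration 6: select AELMNT,Y (d=151/32); attach at lengths (151/64, 151/64); label the merged cluster AELMNTY
final tree: ((((A:16/5,L:-6/5):97/32,E:351/32):49/32,((M:21/16,N:59/16):37/24,T:-49/24):121/32):151/64,Y:151/64)
total length: 977/32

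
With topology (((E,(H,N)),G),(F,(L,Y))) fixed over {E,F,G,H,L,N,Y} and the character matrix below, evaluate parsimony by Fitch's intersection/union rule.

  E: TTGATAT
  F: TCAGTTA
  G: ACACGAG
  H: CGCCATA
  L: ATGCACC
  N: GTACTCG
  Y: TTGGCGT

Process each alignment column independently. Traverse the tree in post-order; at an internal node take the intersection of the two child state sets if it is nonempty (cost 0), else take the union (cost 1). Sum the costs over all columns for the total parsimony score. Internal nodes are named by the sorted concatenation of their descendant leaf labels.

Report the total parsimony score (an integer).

27

site 0, node HN: H={C} ∪ N={G} → {C,G} (+1)
site 0, node EHN: E={T} ∪ HN={C,G} → {C,G,T} (+1)
site 0, node EGHN: EHN={C,G,T} ∪ G={A} → {A,C,G,T} (+1)
site 0, node LY: L={A} ∪ Y={T} → {A,T} (+1)
site 0, node FLY: F={T} ∩ LY={A,T} → {T} (+0)
site 0, node EFGHLNY: EGHN={A,C,G,T} ∩ FLY={T} → {T} (+0)
site 1, node HN: H={G} ∪ N={T} → {G,T} (+1)
site 1, node EHN: E={T} ∩ HN={G,T} → {T} (+0)
site 1, node EGHN: EHN={T} ∪ G={C} → {C,T} (+1)
site 1, node LY: L={T} ∩ Y={T} → {T} (+0)
site 1, node FLY: F={C} ∪ LY={T} → {C,T} (+1)
site 1, node EFGHLNY: EGHN={C,T} ∩ FLY={C,T} → {C,T} (+0)
site 2, node HN: H={C} ∪ N={A} → {A,C} (+1)
site 2, node EHN: E={G} ∪ HN={A,C} → {A,C,G} (+1)
site 2, node EGHN: EHN={A,C,G} ∩ G={A} → {A} (+0)
site 2, node LY: L={G} ∩ Y={G} → {G} (+0)
site 2, node FLY: F={A} ∪ LY={G} → {A,G} (+1)
site 2, node EFGHLNY: EGHN={A} ∩ FLY={A,G} → {A} (+0)
site 3, node HN: H={C} ∩ N={C} → {C} (+0)
site 3, node EHN: E={A} ∪ HN={C} → {A,C} (+1)
site 3, node EGHN: EHN={A,C} ∩ G={C} → {C} (+0)
site 3, node LY: L={C} ∪ Y={G} → {C,G} (+1)
site 3, node FLY: F={G} ∩ LY={C,G} → {G} (+0)
site 3, node EFGHLNY: EGHN={C} ∪ FLY={G} → {C,G} (+1)
site 4, node HN: H={A} ∪ N={T} → {A,T} (+1)
site 4, node EHN: E={T} ∩ HN={A,T} → {T} (+0)
site 4, node EGHN: EHN={T} ∪ G={G} → {G,T} (+1)
site 4, node LY: L={A} ∪ Y={C} → {A,C} (+1)
site 4, node FLY: F={T} ∪ LY={A,C} → {A,C,T} (+1)
site 4, node EFGHLNY: EGHN={G,T} ∩ FLY={A,C,T} → {T} (+0)
site 5, node HN: H={T} ∪ N={C} → {C,T} (+1)
site 5, node EHN: E={A} ∪ HN={C,T} → {A,C,T} (+1)
site 5, node EGHN: EHN={A,C,T} ∩ G={A} → {A} (+0)
site 5, node LY: L={C} ∪ Y={G} → {C,G} (+1)
site 5, node FLY: F={T} ∪ LY={C,G} → {C,G,T} (+1)
site 5, node EFGHLNY: EGHN={A} ∪ FLY={C,G,T} → {A,C,G,T} (+1)
site 6, node HN: H={A} ∪ N={G} → {A,G} (+1)
site 6, node EHN: E={T} ∪ HN={A,G} → {A,G,T} (+1)
site 6, node EGHN: EHN={A,G,T} ∩ G={G} → {G} (+0)
site 6, node LY: L={C} ∪ Y={T} → {C,T} (+1)
site 6, node FLY: F={A} ∪ LY={C,T} → {A,C,T} (+1)
site 6, node EFGHLNY: EGHN={G} ∪ FLY={A,C,T} → {A,C,G,T} (+1)
per-site changes: [4, 3, 3, 3, 4, 5, 5]; total = 27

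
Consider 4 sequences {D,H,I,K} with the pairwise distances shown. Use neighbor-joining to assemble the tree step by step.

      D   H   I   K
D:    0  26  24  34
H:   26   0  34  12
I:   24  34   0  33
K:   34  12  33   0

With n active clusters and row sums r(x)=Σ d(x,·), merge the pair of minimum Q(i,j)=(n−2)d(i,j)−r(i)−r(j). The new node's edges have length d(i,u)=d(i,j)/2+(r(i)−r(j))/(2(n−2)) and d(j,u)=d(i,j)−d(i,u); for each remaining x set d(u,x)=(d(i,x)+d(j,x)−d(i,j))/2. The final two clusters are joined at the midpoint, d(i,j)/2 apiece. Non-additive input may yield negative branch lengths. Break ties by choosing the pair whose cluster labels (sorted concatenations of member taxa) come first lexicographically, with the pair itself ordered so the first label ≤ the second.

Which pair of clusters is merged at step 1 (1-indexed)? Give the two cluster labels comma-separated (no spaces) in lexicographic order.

D,I

step 1: merge (D,I) at d=24, Q=-127; branch lengths D→41/4, I→55/4; new cluster DI
  updated: d(DI,H)=18, d(DI,K)=43/2
step 2: merge (DI,H) at d=18, Q=-103/2; branch lengths DI→55/4, H→17/4; new cluster DHI
  updated: d(DHI,K)=31/4
step 3: merge (DHI,K) at d=31/4; branch lengths DHI→31/8, K→31/8; new cluster DHIK
final tree: (((D:41/4,I:55/4):55/4,H:17/4):31/8,K:31/8)
total length: 199/4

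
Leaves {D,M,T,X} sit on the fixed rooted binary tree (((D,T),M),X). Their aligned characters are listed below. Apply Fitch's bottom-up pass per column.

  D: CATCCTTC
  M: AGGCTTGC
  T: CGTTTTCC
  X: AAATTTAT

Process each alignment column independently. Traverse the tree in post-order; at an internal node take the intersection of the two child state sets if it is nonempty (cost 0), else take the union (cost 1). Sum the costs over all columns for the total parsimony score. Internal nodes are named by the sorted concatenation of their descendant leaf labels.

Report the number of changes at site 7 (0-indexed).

1

DT@0: {C} ∩ {C} = {C} (intersection, +0)
DMT@0: {C} ∪ {A} = {A,C} (union, +1)
DMTX@0: {A,C} ∩ {A} = {A} (intersection, +0)
DT@1: {A} ∪ {G} = {A,G} (union, +1)
DMT@1: {A,G} ∩ {G} = {G} (intersection, +0)
DMTX@1: {G} ∪ {A} = {A,G} (union, +1)
DT@2: {T} ∩ {T} = {T} (intersection, +0)
DMT@2: {T} ∪ {G} = {G,T} (union, +1)
DMTX@2: {G,T} ∪ {A} = {A,G,T} (union, +1)
DT@3: {C} ∪ {T} = {C,T} (union, +1)
DMT@3: {C,T} ∩ {C} = {C} (intersection, +0)
DMTX@3: {C} ∪ {T} = {C,T} (union, +1)
DT@4: {C} ∪ {T} = {C,T} (union, +1)
DMT@4: {C,T} ∩ {T} = {T} (intersection, +0)
DMTX@4: {T} ∩ {T} = {T} (intersection, +0)
DT@5: {T} ∩ {T} = {T} (intersection, +0)
DMT@5: {T} ∩ {T} = {T} (intersection, +0)
DMTX@5: {T} ∩ {T} = {T} (intersection, +0)
DT@6: {T} ∪ {C} = {C,T} (union, +1)
DMT@6: {C,T} ∪ {G} = {C,G,T} (union, +1)
DMTX@6: {C,G,T} ∪ {A} = {A,C,G,T} (union, +1)
DT@7: {C} ∩ {C} = {C} (intersection, +0)
DMT@7: {C} ∩ {C} = {C} (intersection, +0)
DMTX@7: {C} ∪ {T} = {C,T} (union, +1)
per-site changes: [1, 2, 2, 2, 1, 0, 3, 1]; total = 12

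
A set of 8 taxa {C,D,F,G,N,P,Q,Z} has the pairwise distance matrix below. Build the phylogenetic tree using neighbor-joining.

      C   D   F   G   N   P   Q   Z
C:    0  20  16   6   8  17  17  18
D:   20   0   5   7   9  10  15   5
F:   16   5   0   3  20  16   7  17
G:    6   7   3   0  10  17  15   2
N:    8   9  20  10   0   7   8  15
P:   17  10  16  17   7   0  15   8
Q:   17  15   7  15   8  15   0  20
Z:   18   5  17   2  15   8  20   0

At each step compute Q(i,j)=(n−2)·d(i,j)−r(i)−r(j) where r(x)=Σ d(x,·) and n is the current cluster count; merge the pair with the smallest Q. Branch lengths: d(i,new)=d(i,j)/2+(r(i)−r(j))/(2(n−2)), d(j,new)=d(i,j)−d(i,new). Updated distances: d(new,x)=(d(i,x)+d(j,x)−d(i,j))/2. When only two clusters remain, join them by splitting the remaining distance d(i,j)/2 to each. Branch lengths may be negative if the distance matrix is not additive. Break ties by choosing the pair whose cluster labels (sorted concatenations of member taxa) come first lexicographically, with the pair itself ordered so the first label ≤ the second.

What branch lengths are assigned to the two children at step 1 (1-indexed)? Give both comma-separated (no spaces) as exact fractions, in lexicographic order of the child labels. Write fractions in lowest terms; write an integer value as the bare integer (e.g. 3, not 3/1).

step 1: merge (F,Q) at d=7, Q=-139; branch lengths F→29/12, Q→55/12; new cluster FQ
  updated: d(C,FQ)=13, d(D,FQ)=13/2, d(FQ,G)=11/2, d(FQ,N)=21/2, d(FQ,P)=12, d(FQ,Z)=15
step 2: merge (C,N) at d=8, Q=-203/2; branch lengths C→25/4, N→7/4; new cluster CN
  updated: d(CN,D)=21/2, d(CN,FQ)=31/4, d(CN,G)=4, d(CN,P)=8, d(CN,Z)=25/2
step 3: merge (G,Z) at d=2, Q=-70; branch lengths G→1/8, Z→15/8; new cluster GZ
  updated: d(CN,GZ)=29/4, d(D,GZ)=5, d(FQ,GZ)=37/4, d(GZ,P)=23/2
step 4: merge (CN,P) at d=8, Q=-51; branch lengths CN→8/3, P→16/3; new cluster CNP
  updated: d(CNP,D)=25/4, d(CNP,FQ)=47/8, d(CNP,GZ)=43/8
step 5: merge (CNP,FQ) at d=47/8, Q=-219/8; branch lengths CNP→61/32, FQ→127/32; new cluster CFNPQ
  updated: d(CFNPQ,D)=55/16, d(CFNPQ,GZ)=35/8
step 6: merge (CFNPQ,D) at d=55/16, Q=-205/16; branch lengths CFNPQ→45/32, D→65/32; new cluster CDFNPQ
  updated: d(CDFNPQ,GZ)=95/32
step 7: merge (CDFNPQ,GZ) at d=95/32; branch lengths CDFNPQ→95/64, GZ→95/64; new cluster CDFGNPQZ
final tree: (((((C:25/4,N:7/4):8/3,P:16/3):61/32,(F:29/12,Q:55/12):127/32):45/32,D:65/32):95/64,(G:1/8,Z:15/8):95/64)
total length: 1193/32

29/12,55/12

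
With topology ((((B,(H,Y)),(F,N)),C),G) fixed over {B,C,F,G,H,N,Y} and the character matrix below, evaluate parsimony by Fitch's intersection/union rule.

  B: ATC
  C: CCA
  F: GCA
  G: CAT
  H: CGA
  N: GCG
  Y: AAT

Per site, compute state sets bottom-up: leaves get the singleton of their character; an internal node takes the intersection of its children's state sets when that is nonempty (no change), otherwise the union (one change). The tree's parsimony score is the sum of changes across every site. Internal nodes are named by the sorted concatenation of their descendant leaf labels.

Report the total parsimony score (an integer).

11

[col 0] HY: children H:{C}, Y:{A} ∪→ {A,C}; cost 1
[col 0] BHY: children B:{A}, HY:{A,C} ∩→ {A}; cost 0
[col 0] FN: children F:{G}, N:{G} ∩→ {G}; cost 0
[col 0] BFHNY: children BHY:{A}, FN:{G} ∪→ {A,G}; cost 1
[col 0] BCFHNY: children BFHNY:{A,G}, C:{C} ∪→ {A,C,G}; cost 1
[col 0] BCFGHNY: children BCFHNY:{A,C,G}, G:{C} ∩→ {C}; cost 0
[col 1] HY: children H:{G}, Y:{A} ∪→ {A,G}; cost 1
[col 1] BHY: children B:{T}, HY:{A,G} ∪→ {A,G,T}; cost 1
[col 1] FN: children F:{C}, N:{C} ∩→ {C}; cost 0
[col 1] BFHNY: children BHY:{A,G,T}, FN:{C} ∪→ {A,C,G,T}; cost 1
[col 1] BCFHNY: children BFHNY:{A,C,G,T}, C:{C} ∩→ {C}; cost 0
[col 1] BCFGHNY: children BCFHNY:{C}, G:{A} ∪→ {A,C}; cost 1
[col 2] HY: children H:{A}, Y:{T} ∪→ {A,T}; cost 1
[col 2] BHY: children B:{C}, HY:{A,T} ∪→ {A,C,T}; cost 1
[col 2] FN: children F:{A}, N:{G} ∪→ {A,G}; cost 1
[col 2] BFHNY: children BHY:{A,C,T}, FN:{A,G} ∩→ {A}; cost 0
[col 2] BCFHNY: children BFHNY:{A}, C:{A} ∩→ {A}; cost 0
[col 2] BCFGHNY: children BCFHNY:{A}, G:{T} ∪→ {A,T}; cost 1
per-site changes: [3, 4, 4]; total = 11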